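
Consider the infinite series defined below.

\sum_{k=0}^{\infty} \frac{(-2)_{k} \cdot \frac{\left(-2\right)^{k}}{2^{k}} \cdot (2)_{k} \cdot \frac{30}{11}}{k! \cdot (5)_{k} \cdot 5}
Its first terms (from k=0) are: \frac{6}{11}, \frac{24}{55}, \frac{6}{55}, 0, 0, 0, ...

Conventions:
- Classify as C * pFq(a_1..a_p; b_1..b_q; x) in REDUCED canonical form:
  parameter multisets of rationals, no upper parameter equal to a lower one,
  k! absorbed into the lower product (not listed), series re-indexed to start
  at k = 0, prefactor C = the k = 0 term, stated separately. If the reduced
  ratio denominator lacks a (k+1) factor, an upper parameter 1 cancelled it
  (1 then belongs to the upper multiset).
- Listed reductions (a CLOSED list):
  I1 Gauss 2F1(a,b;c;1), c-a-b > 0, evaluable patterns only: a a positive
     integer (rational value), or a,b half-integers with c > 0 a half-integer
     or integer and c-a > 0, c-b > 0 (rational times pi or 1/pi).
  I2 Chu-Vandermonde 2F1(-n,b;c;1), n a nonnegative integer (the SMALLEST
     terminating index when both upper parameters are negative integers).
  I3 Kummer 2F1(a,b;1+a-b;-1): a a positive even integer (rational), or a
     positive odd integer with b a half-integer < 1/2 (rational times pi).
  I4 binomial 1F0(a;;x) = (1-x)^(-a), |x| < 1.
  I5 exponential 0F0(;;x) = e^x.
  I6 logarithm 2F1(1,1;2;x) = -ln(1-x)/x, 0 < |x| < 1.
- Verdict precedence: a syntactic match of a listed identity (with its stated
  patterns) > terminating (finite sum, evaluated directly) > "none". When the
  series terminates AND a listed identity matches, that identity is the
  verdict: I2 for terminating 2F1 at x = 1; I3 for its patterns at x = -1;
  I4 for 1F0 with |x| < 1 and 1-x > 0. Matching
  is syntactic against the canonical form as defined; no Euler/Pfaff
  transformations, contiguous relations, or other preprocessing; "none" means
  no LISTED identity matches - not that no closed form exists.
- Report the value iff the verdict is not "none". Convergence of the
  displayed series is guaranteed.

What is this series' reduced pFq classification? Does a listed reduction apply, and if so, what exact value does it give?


The series (x = -1) is 2F1: upper {-2, 2}, lower {5}, prefactor \frac{6}{11}. Verdict: Kummer's theorem (I3) fires (x = -1; c = 5 equals 1+a-b for upper {-2, 2}: listed pattern). Exact value: \frac{12}{11}.

Key observation: from the first term \frac{6}{11}: the constant factors (prefactor 6/11) combine into one prefactor.
Adjacent-term ratio: r(k) = -1 * (k-2) (k+2) / [(k+5) (k+1)] - rational in k. x = -1; t_0 = \frac{6}{11}; negate the roots.


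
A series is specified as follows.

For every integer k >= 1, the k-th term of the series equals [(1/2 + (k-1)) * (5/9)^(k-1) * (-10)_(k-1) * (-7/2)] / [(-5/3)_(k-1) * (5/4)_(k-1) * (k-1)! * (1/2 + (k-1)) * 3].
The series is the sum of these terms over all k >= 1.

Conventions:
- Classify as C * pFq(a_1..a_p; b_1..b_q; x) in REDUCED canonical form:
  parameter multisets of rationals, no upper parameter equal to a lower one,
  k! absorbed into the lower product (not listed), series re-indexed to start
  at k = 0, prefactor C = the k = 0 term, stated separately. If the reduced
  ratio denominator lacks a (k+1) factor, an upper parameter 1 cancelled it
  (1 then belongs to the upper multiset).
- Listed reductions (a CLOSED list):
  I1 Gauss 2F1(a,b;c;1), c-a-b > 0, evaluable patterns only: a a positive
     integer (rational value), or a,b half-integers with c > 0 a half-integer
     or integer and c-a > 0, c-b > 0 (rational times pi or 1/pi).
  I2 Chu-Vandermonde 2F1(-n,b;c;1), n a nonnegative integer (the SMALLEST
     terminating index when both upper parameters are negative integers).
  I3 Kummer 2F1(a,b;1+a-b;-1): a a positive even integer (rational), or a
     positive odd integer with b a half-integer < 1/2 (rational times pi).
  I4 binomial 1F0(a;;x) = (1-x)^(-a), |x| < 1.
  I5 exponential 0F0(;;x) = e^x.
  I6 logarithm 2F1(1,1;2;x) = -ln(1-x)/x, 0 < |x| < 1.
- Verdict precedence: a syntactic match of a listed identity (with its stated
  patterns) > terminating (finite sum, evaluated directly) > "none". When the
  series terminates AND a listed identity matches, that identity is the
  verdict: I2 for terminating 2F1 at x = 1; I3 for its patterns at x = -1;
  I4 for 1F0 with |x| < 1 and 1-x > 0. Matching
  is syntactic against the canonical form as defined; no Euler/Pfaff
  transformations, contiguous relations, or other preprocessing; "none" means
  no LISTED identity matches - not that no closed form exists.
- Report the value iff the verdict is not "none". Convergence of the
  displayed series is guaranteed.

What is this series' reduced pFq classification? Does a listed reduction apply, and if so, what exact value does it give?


Reduced: x = 5/9, 1F2, upper = {-10}, lower = {-5/3, 5/4}, C = -7/6. Verdict: terminating (-10 upstairs). 11 nonzero terms in all; added directly. Its exact value is -205698931681872920227/58372061641801986078.

Key observation: t_0 = -7/6 here, and the factor k + 1/2 cancels (top and bottom), leaving C = -7/6.
Adjacent-term ratio: r(k) = (5/9) * (k-10) / [(k-5/3) (k+5/4) (k+1)] - rational in k. x = (5/9); t_0 = -7/6; negate the roots.


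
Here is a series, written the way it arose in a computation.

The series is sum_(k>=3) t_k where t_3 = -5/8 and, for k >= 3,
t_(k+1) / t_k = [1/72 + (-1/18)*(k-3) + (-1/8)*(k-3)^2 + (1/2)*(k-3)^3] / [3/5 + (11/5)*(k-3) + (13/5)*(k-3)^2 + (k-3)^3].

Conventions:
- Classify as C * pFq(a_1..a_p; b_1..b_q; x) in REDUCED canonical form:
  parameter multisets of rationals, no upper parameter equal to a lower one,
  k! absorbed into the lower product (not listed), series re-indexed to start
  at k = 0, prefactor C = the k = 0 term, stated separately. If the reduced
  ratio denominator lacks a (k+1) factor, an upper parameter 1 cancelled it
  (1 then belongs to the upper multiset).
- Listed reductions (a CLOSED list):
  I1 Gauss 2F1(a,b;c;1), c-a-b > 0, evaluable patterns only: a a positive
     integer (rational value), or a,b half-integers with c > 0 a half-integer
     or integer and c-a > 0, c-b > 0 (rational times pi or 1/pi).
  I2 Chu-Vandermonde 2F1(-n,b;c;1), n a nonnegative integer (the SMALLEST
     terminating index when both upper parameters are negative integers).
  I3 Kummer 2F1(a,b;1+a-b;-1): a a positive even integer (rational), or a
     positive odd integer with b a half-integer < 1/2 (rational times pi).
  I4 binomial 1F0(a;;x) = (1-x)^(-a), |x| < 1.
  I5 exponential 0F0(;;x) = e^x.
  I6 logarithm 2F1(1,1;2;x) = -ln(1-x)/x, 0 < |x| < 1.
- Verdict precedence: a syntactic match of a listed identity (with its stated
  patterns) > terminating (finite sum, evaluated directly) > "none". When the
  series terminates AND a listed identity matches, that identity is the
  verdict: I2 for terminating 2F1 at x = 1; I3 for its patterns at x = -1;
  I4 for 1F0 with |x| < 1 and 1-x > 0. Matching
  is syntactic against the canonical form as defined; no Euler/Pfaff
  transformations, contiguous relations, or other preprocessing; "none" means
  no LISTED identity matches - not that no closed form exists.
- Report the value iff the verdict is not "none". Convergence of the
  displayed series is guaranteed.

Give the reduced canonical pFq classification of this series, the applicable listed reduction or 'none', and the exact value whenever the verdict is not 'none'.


x = 1/2 here; the reduced form reads 3F2, upper {-1/3, -1/4, 1/3}, lower {3/5, 1}, C = -5/8. Verdict: none here - no I1-I6 shape fits x = 1/2 with lower {3/5, 1}.

The tell: x = (1/2) and factor the ratio over Q (prefactor -5/8): negated roots = parameters.
Term ratio: r(k) = (1/2) * (k-1/3) (k-1/4) (k+1/3) / [(k+3/5) (k+1) (k+1)] - rational; roots negated = parameters, x = (1/2), C = -5/8.


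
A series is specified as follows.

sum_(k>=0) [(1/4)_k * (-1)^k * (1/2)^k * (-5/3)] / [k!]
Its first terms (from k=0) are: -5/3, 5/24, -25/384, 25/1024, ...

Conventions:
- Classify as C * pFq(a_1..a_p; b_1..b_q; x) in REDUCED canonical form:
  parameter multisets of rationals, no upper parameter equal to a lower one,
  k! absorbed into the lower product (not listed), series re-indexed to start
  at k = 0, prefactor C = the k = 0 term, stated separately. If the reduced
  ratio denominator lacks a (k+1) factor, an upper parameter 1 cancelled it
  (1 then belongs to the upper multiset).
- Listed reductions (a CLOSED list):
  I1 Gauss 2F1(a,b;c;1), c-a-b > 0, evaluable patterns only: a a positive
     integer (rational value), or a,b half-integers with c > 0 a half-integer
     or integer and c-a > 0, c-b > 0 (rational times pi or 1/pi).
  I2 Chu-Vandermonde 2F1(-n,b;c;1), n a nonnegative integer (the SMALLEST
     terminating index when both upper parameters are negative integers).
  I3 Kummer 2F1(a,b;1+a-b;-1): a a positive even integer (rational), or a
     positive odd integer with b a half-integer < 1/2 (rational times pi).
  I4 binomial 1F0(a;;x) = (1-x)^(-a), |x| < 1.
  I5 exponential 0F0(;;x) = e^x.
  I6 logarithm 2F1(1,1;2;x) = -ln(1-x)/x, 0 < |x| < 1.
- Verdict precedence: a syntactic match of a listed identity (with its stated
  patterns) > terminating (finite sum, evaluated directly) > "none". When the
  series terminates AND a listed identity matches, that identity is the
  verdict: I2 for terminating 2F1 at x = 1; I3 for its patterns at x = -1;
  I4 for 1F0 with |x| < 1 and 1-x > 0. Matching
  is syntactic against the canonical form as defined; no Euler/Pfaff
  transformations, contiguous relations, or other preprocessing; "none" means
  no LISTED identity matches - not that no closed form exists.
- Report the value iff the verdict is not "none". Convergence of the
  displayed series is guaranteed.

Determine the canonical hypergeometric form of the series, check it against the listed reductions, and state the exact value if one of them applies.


First insight: with t_0 = -5/3, the (-1)^k factor (C = -5/3, x = -1/2) folds into the argument's sign.
Adjacent-term ratio: r(k) = (-1/2) * (k+1/4) / [(k+1)] - rational in k, leading ratio (-1/2); with t_0 = -5/3, classification follows.

Canonical form: C = -5/3 times 1F0 with upper {1/4}, lower {-}, x = -1/2. Verdict: the I4 binomial reduction fires (the 1F0 binomial series: exponent -1/4, x = -1/2). Its exact value is (-5/3) * (3/2)^(-1/4).


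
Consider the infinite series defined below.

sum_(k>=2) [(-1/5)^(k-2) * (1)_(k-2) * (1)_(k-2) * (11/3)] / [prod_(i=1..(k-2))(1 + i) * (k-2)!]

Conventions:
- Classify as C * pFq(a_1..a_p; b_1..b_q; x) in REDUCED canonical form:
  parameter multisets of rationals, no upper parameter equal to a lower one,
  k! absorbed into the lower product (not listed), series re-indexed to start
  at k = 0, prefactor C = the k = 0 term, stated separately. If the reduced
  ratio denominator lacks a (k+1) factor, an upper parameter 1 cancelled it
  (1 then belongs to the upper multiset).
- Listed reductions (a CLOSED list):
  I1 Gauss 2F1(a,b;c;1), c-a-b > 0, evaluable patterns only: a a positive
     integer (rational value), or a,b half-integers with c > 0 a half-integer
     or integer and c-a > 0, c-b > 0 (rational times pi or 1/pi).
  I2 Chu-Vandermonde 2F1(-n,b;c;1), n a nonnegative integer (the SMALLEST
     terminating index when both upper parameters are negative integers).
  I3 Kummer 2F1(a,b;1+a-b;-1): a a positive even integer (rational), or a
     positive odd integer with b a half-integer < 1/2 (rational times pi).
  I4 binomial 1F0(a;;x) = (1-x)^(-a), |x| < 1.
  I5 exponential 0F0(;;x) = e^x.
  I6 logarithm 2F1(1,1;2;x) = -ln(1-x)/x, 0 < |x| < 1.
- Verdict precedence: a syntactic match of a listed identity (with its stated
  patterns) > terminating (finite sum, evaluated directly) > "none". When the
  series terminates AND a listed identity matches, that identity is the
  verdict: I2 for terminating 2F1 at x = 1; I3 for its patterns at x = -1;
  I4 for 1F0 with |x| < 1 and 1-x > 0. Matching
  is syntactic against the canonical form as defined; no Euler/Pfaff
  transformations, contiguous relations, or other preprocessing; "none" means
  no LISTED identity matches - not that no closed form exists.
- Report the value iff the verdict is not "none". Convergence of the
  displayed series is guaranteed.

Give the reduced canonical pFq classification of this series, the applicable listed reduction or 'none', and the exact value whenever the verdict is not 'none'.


The series (x = -1/5) is 2F1: upper {1, 1}, lower {2}, prefactor 11/3. Verdict: logarithm (I6) matches (the logarithm: parameters (1,1;2), x = -1/5). Sum: (55/3) * ln(6/5).

Structural cue: t_0 being 11/3, the lower running product (prefactor 11/3) is a rising factorial.
Ratio: r(k) = (-1/5) * (k+1) (k+1) / [(k+2) (k+1)] - rational in k, leading ratio (-1/5); with t_0 = 11/3, classification follows.


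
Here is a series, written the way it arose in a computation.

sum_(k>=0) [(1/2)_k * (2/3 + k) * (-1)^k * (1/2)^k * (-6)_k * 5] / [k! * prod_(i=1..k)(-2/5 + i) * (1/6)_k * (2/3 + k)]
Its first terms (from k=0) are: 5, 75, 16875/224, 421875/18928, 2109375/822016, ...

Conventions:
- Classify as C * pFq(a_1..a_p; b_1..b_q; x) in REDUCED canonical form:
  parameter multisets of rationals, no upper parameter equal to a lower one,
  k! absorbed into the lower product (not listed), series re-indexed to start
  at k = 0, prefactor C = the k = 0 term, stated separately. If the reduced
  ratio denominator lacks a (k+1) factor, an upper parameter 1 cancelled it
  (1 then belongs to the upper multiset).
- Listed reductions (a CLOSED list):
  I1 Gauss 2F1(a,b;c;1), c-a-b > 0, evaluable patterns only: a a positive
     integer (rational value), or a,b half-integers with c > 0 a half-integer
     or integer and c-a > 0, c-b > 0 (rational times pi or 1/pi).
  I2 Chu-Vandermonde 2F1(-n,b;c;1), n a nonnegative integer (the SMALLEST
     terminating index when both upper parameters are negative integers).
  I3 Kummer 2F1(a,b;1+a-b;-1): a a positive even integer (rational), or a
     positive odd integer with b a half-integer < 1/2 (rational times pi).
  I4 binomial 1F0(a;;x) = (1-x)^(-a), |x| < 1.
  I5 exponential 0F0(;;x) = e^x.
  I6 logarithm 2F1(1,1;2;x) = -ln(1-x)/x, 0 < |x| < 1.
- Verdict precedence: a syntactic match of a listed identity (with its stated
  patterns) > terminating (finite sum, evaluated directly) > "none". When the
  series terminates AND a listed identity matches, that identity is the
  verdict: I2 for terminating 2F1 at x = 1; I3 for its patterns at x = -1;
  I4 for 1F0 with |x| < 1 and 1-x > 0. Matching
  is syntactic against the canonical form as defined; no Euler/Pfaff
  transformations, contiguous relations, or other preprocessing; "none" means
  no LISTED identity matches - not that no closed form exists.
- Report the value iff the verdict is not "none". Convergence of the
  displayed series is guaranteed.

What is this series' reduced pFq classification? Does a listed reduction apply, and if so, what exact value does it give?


x = -1/2 here; the reduced form reads 2F2, upper {-6, 1/2}, lower {1/6, 3/5}, C = 5. Verdict: terminating (-6 upstairs). 7 nonzero terms in all; added directly. Hence: 70036608595/388419584.

First insight: x = (-1/2) and the (-1)^k factor (prefactor 5) folds into the argument's sign.
Ratio: r(k) = (-1/2) * (k-6) (k+1/2) / [(k+1/6) (k+3/5) (k+1)] - poly over poly, x = (-1/2) from leading terms; C = 5 at k = 0.


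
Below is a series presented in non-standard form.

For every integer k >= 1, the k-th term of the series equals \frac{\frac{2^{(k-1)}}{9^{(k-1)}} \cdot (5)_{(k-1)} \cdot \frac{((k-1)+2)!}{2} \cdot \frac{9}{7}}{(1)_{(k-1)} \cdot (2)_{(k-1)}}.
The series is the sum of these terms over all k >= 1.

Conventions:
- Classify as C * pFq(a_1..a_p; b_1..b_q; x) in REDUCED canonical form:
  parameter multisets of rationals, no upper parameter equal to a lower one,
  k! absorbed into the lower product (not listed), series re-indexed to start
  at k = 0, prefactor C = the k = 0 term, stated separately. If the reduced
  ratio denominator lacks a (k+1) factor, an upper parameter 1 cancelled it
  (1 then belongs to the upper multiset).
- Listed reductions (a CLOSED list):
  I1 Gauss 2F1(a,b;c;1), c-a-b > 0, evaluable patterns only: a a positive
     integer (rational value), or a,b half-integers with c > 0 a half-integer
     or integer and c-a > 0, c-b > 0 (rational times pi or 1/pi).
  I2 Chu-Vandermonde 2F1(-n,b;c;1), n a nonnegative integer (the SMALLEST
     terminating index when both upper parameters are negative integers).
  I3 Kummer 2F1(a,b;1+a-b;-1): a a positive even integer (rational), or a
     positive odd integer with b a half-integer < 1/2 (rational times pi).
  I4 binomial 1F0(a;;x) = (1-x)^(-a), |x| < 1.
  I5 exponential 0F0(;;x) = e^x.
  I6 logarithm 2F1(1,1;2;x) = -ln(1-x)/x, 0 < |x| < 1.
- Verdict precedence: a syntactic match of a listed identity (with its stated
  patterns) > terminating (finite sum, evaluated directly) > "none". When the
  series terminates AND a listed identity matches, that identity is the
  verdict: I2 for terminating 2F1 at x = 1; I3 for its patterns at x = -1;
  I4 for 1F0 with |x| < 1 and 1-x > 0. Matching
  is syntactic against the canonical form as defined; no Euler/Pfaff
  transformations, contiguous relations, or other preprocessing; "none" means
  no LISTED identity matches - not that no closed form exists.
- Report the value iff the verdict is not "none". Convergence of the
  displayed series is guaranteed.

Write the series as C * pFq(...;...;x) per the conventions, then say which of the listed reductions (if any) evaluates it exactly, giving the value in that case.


First insight: t_0 = \frac{9}{7} here, and the factorial ratio (C = 9/7, x = 2/9) (k+a-1)!/(a-1)! is a rising factorial (a)_k.
Term ratio: r(k) = \frac{2}{9} * (k+3) (k+5) / [(k+2) (k+1)] - rational; roots negated = parameters, x = \frac{2}{9}, C = \frac{9}{7}.

Classification (C = \frac{9}{7}): 2F1 with upper {3, 5}, lower {2}, argument x = \frac{2}{9}. Verdict: no listed reduction: x = \frac{2}{9} and upper {3, 5} fail every I1-I6 pattern.


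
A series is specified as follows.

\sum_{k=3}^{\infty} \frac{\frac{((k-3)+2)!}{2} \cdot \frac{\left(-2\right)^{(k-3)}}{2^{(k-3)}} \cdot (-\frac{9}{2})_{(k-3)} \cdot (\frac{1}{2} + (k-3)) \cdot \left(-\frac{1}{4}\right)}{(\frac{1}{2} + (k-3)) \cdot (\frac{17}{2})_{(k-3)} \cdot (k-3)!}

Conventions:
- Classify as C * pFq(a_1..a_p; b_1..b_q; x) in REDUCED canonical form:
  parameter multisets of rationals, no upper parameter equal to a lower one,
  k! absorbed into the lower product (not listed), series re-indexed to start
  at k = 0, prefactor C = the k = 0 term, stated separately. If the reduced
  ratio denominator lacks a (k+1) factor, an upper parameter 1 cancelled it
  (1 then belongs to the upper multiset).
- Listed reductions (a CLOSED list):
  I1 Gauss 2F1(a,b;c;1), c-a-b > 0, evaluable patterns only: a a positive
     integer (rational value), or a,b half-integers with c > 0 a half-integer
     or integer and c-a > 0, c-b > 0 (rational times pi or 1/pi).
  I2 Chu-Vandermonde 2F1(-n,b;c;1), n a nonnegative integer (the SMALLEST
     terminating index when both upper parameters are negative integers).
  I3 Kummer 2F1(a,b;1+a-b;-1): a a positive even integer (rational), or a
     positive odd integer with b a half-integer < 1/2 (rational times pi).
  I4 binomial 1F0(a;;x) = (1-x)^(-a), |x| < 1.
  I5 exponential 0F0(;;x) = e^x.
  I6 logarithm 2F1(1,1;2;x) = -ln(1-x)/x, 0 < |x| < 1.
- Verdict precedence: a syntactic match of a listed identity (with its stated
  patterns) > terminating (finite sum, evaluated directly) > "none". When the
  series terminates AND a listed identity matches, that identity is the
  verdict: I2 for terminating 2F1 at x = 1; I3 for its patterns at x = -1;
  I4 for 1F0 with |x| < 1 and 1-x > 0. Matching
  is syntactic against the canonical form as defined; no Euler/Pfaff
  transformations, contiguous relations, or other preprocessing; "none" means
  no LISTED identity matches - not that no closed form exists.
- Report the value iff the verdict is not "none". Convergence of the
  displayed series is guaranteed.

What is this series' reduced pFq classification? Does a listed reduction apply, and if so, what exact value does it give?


At argument -1: a 2F1 with upper {-\frac{9}{2}, 3}, lower {\frac{17}{2}}, scaled by C = -\frac{1}{4}. Verdict: Kummer's theorem (I3) fires (x = -1; c = \frac{17}{2} equals 1+a-b for upper {-\frac{9}{2}, 3}: listed pattern). Hence: \left(-\frac{45045}{131072}\right) \cdot \pi.

First insight: x = -1 and the factorial ratio (C = -1/4, x = -1) (k+a-1)!/(a-1)! is a rising factorial (a)_k.
Ratio: r(k) = -1 * (k-\frac{9}{2}) (k+3) / [(k+\frac{17}{2}) (k+1)] - rational in k, leading ratio -1; with t_0 = -\frac{1}{4}, classification follows.


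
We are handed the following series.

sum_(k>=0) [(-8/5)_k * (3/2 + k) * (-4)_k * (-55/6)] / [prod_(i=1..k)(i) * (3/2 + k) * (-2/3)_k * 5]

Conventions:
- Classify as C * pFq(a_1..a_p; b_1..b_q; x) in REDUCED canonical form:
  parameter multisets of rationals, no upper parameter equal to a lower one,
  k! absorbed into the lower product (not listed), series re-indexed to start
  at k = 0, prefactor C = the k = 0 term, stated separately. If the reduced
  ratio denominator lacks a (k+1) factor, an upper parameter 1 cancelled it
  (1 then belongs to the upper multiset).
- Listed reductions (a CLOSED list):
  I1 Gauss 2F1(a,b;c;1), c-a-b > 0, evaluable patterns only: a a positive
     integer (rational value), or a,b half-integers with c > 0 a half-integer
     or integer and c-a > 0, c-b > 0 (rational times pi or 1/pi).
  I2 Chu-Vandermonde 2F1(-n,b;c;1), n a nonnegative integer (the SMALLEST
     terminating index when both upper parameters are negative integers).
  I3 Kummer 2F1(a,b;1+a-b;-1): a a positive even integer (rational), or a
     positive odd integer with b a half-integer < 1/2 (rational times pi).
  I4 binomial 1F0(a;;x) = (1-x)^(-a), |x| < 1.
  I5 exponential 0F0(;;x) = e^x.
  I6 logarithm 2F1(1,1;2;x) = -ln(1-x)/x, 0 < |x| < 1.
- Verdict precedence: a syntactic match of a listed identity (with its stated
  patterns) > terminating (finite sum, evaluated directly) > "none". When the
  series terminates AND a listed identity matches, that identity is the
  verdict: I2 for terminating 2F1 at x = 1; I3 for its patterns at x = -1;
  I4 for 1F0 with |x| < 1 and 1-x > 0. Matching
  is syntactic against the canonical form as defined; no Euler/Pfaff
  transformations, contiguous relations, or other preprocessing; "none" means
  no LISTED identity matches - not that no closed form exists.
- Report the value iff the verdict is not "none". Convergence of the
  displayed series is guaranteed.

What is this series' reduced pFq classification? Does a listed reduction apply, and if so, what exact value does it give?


Key observation: t_0 being -11/6, the factor k + 3/2 cancels (top and bottom), leaving C = -11/6.
Ratio: r(k) = 1 * (k-4) (k-8/5) / [(k-2/3) (k+1)] - rational in k, leading ratio 1; with t_0 = -11/6, classification follows.

At argument 1: a 2F1 with upper {-4, -8/5}, lower {-2/3}, scaled by C = -11/6. Verdict: this is Chu-Vandermonde (I2) (terminating 2F1 at x = 1 with n = 4, b = -8/5, c = -2/3). Its exact value is 207031/3750.


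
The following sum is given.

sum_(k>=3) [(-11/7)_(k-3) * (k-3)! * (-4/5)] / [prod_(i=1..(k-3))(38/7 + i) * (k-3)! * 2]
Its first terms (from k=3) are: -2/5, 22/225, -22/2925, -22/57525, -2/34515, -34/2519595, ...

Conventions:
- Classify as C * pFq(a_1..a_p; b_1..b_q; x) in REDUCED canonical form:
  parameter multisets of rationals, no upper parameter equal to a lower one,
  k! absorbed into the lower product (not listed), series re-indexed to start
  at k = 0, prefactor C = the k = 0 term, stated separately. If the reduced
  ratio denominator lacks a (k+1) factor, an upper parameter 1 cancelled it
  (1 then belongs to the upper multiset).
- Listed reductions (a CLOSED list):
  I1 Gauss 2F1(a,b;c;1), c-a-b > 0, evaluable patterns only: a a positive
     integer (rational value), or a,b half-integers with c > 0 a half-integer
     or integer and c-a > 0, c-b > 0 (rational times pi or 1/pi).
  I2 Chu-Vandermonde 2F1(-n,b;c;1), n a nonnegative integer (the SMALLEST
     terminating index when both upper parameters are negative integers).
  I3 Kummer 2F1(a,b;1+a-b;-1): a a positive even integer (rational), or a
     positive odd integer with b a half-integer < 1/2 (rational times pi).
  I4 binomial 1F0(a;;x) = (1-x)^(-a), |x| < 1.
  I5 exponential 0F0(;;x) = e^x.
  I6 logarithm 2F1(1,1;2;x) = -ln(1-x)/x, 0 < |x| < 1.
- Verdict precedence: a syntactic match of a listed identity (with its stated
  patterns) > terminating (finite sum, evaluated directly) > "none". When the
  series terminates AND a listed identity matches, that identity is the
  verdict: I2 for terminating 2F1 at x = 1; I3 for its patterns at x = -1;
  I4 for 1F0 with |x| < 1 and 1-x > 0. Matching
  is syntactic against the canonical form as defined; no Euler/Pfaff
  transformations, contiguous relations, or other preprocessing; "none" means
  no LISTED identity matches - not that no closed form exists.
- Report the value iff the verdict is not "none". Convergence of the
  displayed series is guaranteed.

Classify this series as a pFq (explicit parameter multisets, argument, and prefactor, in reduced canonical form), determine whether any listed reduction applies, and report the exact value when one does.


Classification (C = -2/5): 2F1 with upper {-11/7, 1}, lower {45/7}, argument x = 1. Verdict at x = 1: Gauss's theorem (I1) matches (x = 1: the Gamma ratio telescopes since c-a-b = 7 > 0 and a = 1 in Z>0). Exact value: -76/245.

Key step: from the first term -2/5: the constant factors (prefactor -2/5) combine into one prefactor.
Consecutive-term ratio: r(k) = 1 * (k-11/7) (k+1) / [(k+45/7) (k+1)] - poly over poly, x = 1 from leading terms; C = -2/5 at k = 0.


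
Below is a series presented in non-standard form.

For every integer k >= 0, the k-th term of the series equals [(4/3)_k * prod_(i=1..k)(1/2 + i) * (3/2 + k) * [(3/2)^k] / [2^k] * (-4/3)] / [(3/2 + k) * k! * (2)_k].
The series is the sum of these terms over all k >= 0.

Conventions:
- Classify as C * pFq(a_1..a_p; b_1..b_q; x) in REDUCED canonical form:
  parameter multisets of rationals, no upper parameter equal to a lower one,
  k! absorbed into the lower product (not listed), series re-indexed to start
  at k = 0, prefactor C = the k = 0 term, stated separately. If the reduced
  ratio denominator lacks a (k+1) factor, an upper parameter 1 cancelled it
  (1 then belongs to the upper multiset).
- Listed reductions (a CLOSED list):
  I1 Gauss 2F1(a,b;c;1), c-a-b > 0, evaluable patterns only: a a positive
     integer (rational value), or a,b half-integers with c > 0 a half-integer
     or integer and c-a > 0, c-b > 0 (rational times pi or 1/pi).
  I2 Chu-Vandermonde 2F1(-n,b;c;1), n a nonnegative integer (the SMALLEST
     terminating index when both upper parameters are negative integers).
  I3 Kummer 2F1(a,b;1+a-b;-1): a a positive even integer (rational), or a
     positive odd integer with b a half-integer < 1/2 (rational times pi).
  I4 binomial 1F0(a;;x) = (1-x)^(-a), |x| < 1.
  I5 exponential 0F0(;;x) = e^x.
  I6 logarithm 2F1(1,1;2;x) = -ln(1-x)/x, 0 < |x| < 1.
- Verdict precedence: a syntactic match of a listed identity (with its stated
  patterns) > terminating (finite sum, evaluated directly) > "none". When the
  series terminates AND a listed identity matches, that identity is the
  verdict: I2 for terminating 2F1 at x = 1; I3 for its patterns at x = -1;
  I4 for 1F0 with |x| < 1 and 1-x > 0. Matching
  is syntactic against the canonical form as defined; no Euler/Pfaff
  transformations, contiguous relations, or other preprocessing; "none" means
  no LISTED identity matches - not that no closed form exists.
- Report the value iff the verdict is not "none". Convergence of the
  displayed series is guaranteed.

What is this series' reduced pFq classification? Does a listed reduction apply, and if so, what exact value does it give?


Reduced: x = 3/4, 2F1, upper = {4/3, 3/2}, lower = {2}, C = -4/3. Verdict: none - this 2F1 at x = 3/4 matches no listed pattern, and upper {4/3, 3/2} holds no stopper.

The tell: with t_0 = -4/3, the two k-th powers (C = -4/3) combine into one argument.
Ratio: r(k) = (3/4) * (k+4/3) (k+3/2) / [(k+2) (k+1)] - poly over poly, x = (3/4) from leading terms; C = -4/3 at k = 0.


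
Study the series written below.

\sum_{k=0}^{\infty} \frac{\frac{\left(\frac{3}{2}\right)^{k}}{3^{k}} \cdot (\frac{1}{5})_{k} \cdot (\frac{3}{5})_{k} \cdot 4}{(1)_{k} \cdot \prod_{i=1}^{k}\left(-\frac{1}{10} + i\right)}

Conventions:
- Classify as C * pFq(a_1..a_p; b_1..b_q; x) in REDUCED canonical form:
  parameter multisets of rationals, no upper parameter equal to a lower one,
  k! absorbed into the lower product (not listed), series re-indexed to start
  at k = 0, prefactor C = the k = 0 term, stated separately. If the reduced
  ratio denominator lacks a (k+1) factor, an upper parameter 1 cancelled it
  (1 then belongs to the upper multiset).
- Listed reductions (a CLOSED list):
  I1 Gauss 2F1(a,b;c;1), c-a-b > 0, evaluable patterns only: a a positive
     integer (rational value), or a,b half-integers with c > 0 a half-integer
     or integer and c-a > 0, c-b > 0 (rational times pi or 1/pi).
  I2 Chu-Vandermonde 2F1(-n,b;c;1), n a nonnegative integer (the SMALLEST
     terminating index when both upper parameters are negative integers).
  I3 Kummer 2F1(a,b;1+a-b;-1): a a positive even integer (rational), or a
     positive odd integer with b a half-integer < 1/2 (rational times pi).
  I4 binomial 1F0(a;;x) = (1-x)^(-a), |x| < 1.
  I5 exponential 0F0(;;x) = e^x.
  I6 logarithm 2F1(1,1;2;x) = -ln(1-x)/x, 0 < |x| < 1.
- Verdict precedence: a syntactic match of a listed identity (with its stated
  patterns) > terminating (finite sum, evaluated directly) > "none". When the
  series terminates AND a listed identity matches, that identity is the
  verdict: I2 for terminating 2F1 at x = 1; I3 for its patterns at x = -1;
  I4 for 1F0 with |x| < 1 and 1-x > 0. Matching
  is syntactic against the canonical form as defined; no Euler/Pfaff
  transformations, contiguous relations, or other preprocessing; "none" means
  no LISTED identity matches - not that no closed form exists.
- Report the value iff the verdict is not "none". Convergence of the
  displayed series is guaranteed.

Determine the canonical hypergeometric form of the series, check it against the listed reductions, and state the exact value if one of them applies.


Prefactor 4, argument \frac{1}{2}: 2F1 with upper {\frac{1}{5}, \frac{3}{5}} over lower {\frac{9}{10}}. Verdict: none - at argument \frac{1}{2} the multisets {\frac{1}{5}, \frac{3}{5}} ; {\frac{9}{10}} match no listed identity.

First insight: with t_0 = 4, the lower running product (C = 4, x = 1/2) is a rising factorial.
Step ratio: r(k) = \frac{1}{2} * (k+\frac{1}{5}) (k+\frac{3}{5}) / [(k+\frac{9}{10}) (k+1)] - rational; roots negated = parameters, x = \frac{1}{2}, C = 4.


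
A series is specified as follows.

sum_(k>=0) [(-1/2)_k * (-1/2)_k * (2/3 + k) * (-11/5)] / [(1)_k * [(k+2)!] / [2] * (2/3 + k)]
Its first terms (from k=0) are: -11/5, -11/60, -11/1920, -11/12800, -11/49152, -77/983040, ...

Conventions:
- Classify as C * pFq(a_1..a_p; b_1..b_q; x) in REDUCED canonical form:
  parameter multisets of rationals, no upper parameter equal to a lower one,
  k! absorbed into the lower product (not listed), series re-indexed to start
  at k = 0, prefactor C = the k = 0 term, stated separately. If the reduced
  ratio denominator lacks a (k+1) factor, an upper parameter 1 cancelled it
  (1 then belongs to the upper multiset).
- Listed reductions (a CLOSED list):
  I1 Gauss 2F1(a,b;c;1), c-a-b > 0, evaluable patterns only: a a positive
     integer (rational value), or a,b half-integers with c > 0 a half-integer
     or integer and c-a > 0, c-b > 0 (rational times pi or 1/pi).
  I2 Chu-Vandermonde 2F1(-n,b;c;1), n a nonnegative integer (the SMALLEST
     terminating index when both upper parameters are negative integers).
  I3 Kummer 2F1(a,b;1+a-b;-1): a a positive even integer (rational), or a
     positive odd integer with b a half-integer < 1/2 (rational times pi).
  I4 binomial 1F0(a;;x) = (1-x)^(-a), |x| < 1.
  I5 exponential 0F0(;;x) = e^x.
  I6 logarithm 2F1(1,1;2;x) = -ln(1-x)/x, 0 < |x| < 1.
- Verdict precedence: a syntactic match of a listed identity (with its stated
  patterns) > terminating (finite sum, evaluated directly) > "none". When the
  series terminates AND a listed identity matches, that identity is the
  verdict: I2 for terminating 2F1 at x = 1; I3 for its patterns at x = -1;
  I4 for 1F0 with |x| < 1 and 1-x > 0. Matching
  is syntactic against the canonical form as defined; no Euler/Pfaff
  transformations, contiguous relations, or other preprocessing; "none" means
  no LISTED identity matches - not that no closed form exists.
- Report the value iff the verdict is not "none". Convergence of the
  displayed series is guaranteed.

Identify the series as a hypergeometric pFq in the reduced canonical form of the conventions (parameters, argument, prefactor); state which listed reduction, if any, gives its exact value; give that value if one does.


At argument 1: a 2F1 with upper {-1/2, -1/2}, lower {3}, scaled by C = -11/5. Verdict (x = 1): Gauss's theorem I1 (half-integer case) applies (x = 1; upper {-1/2, -1/2} half-integers, c = 3 in the evaluable pattern). Exact value: (-2816/375) / pi.

First insight: from the first term -11/5: k + 2/3 divides numerator and denominator alike; C = -11/5 after cancelling.
Adjacent-term ratio: r(k) = 1 * (k-1/2) (k-1/2) / [(k+3) (k+1)] - poly over poly, x = 1 from leading terms; C = -11/5 at k = 0.


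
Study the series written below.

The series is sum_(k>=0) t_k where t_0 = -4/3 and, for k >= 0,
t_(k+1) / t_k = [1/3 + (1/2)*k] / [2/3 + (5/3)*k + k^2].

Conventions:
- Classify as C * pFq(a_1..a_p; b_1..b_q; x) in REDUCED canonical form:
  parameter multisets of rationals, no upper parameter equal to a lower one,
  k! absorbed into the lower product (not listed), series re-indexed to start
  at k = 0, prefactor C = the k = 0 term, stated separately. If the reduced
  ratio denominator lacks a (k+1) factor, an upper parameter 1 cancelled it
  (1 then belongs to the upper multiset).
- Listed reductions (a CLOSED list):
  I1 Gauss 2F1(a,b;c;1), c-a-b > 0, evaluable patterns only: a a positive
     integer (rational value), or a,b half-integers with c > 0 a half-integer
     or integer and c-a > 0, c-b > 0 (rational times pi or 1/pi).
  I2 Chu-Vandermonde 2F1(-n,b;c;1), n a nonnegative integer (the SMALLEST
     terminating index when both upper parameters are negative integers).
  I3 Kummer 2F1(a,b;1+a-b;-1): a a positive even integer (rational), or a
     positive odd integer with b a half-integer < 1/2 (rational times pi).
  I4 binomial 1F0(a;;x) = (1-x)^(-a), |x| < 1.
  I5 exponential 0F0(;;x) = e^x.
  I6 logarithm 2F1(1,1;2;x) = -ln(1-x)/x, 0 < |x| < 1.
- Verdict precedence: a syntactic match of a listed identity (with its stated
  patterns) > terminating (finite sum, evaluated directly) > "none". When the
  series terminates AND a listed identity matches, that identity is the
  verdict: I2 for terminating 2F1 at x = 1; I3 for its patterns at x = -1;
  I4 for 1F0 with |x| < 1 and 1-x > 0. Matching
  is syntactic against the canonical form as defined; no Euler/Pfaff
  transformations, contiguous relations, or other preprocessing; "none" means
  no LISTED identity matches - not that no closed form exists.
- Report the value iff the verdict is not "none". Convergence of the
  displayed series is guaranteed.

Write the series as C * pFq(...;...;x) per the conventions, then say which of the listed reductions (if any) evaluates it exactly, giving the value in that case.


Reduced: x = 1/2, 0F0, upper = {-}, lower = {-}, C = -4/3. Verdict (x = 1/2): exponential (I5) applies (the 0F0 exponential series at x = 1/2). Sum: (-4/3) * e^(1/2).

Structural cue: x = (1/2) and roots of the ratio polynomials (C = -4/3, x = 1/2) are the negated parameters.
Term ratio: r(k) = (1/2) * 1 / [(k+1)] ; factor over Q: parameters, x = (1/2), and C = -4/3.


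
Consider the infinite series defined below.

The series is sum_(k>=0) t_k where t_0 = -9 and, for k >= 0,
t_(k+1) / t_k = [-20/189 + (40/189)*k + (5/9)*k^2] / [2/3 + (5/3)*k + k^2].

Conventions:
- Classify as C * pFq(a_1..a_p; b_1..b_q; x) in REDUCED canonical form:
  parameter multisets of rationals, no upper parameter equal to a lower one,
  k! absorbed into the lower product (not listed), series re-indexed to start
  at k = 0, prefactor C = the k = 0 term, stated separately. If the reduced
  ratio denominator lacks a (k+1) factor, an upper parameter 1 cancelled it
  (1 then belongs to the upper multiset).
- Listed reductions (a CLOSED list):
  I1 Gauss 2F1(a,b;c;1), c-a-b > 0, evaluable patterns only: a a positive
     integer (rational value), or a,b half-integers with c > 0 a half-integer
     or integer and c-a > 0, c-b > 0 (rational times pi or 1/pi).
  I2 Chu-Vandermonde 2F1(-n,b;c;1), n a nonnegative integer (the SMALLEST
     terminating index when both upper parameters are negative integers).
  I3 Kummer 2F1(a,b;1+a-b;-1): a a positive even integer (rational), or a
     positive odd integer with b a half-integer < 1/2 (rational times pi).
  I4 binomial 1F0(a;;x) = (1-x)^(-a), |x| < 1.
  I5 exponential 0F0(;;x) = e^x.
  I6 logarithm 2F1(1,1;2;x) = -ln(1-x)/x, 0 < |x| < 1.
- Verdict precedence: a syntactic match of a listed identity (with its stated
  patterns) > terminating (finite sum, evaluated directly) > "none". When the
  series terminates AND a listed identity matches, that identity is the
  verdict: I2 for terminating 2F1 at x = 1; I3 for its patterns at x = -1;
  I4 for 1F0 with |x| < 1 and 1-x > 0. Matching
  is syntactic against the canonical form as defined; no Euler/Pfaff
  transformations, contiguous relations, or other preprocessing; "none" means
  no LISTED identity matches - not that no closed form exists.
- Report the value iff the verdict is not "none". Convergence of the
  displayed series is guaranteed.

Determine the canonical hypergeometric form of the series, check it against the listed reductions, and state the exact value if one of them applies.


With C = -9: the canonical form is 1F0(-2/7; -; 5/9). Verdict: the binomial series (I4) applies (the 1F0 binomial series: exponent 2/7, x = 5/9). Its exact value is (-9) * (4/9)^(2/7).

The tell: t_0 = -9 here, and cancel k + 2/3 from the displayed ratio first; then prefactor -9.
Consecutive-term ratio: r(k) = (5/9) * (k-2/7) / [(k+1)] - rational in k, leading ratio (5/9); with t_0 = -9, classification follows.


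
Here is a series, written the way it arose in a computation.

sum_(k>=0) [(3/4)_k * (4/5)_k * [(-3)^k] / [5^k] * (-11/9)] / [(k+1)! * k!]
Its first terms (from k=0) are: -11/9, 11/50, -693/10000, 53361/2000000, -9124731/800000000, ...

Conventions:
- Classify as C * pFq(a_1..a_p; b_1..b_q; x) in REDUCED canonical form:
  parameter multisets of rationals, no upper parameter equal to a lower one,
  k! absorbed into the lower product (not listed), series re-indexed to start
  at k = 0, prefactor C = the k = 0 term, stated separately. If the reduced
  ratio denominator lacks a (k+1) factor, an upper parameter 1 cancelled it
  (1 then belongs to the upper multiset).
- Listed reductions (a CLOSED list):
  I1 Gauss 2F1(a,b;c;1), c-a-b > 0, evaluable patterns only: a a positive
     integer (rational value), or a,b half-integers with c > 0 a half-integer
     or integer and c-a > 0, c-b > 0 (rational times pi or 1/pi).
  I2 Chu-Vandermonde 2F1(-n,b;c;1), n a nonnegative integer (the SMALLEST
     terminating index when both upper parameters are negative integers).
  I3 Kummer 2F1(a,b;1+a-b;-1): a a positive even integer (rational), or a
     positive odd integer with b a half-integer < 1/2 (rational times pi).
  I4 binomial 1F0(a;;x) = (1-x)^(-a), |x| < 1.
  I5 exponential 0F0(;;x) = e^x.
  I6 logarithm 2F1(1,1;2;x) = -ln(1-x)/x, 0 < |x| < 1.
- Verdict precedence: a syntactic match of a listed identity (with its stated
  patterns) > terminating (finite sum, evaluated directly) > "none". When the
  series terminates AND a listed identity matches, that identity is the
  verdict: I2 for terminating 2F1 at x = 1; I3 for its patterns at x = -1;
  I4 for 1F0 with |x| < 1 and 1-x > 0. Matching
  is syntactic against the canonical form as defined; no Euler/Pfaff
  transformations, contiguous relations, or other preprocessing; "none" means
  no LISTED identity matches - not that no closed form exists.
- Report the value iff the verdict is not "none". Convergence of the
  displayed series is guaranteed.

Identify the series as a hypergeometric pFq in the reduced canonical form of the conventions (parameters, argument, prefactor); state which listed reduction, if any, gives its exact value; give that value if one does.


With C = -11/9: the canonical form is 2F1(3/4, 4/5; 2; -3/5). Verdict: none. A 2F1 with upper {3/4, 4/5} fits none of I1-I6 at x = -3/5; the sum runs forever.

The tell: with t_0 = -11/9, the denominator's factorial ratio (C = -11/9) is a lower Pochhammer.
Adjacent-term ratio: r(k) = (-3/5) * (k+3/4) (k+4/5) / [(k+2) (k+1)] - rational in k, leading ratio (-3/5); with t_0 = -11/9, classification follows.
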